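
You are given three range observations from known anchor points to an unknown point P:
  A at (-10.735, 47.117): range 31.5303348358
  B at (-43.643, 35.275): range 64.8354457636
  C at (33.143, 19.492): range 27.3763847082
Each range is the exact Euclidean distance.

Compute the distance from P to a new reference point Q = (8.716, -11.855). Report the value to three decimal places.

56.952

eq1: (x + 10.735)² + (y − 47.117)² = 31.5303348358²
eq2: (x + 43.643)² + (y − 35.275)² = 64.8354457636²
eq3: (x − 33.143)² + (y − 19.492)² = 27.3763847082²
eq2−eq3, eq2−eq1 (x²,y² cancel):
  153.572·x − 31.566·y = 1783.528027
  65.816·x + 23.684·y = 2395.687853
det = 153.572·23.684 − -31.566·65.816 = 5714.747104
x = (1783.528027·23.684 − -31.566·2395.687853) / 5714.747104 = 20.624423
y = (153.572·2395.687853 − 1783.528027·65.816) / 5714.747104 = 43.838492
|P − Q| = √((20.624423 − 8.716)² + (43.838492 − -11.855)²) = 56.952397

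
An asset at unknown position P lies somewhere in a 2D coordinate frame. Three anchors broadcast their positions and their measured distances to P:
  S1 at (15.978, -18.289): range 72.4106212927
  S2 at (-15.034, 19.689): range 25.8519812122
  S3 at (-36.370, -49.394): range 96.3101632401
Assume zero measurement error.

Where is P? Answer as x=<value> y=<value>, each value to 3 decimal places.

eq1: (x − 15.978)² + (y + 18.289)² = 72.4106212927²
eq2: (x + 15.034)² + (y − 19.689)² = 25.8519812122²
eq3: (x + 36.370)² + (y + 49.394)² = 96.3101632401²
eq2−eq3, eq2−eq1 (x²,y² cancel):
  -42.672·x − 138.166·y = -5458.456352
  62.024·x − 75.956·y = -4598.867015
det = -42.672·-75.956 − -138.166·62.024 = 11810.802416
x = (-5458.456352·-75.956 − -138.166·-4598.867015) / 11810.802416 = -18.695135
y = (-42.672·-4598.867015 − -5458.456352·62.024) / 11810.802416 = 45.280425

x=-18.695 y=45.280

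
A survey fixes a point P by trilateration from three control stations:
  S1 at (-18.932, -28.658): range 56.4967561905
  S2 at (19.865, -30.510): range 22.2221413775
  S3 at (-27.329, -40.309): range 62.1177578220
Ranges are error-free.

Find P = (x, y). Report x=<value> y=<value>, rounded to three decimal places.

eq1: (x + 18.932)² + (y + 28.658)² = 56.4967561905²
eq2: (x − 19.865)² + (y + 30.510)² = 22.2221413775²
eq3: (x + 27.329)² + (y + 40.309)² = 62.1177578220²
eq1−eq2, eq1−eq3 (x²,y² cancel):
  77.594·x − 3.704·y = 2843.836630
  -16.794·x − 23.302·y = 525.255757
det = 77.594·-23.302 − -3.704·-16.794 = -1870.300364
x = (2843.836630·-23.302 − -3.704·525.255757) / -1870.300364 = 34.391018
y = (77.594·525.255757 − 2843.836630·-16.794) / -1870.300364 = -47.327204

x=34.391 y=-47.327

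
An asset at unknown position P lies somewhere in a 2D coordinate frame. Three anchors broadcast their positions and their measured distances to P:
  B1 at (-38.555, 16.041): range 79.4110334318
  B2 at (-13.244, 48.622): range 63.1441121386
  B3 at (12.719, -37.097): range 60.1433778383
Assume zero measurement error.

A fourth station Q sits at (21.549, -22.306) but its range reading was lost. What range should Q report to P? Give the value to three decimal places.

eq1: (x + 38.555)² + (y − 16.041)² = 79.4110334318²
eq2: (x + 13.244)² + (y − 48.622)² = 63.1441121386²
eq3: (x − 12.719)² + (y + 37.097)² = 60.1433778383²
eq2−eq3, eq2−eq1 (x²,y² cancel):
  51.926·x − 171.438·y = -631.589050
  -50.622·x − 65.162·y = -3114.634047
det = 51.926·-65.162 − -171.438·-50.622 = -12062.136448
x = (-631.589050·-65.162 − -171.438·-3114.634047) / -12062.136448 = 40.856031
y = (51.926·-3114.634047 − -631.589050·-50.622) / -12062.136448 = 16.058746
|P − Q| = √((40.856031 − 21.549)² + (16.058746 − -22.306)²) = 42.948984

42.949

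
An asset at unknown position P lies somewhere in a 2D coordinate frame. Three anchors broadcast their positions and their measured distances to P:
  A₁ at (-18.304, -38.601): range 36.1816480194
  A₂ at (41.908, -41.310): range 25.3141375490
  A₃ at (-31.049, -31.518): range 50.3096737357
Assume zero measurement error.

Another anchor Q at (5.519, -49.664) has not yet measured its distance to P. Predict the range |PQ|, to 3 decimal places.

12.060

eq1: (x + 18.304)² + (y + 38.601)² = 36.1816480194²
eq2: (x − 41.908)² + (y + 41.310)² = 25.3141375490²
eq3: (x + 31.049)² + (y + 31.518)² = 50.3096737357²
eq2−eq1, eq2−eq3 (x²,y² cancel):
  -120.424·x + 5.418·y = -2306.029041
  -145.914·x + 19.584·y = -3395.629551
det = -120.424·19.584 − 5.418·-145.914 = -1567.821564
x = (-2306.029041·19.584 − 5.418·-3395.629551) / -1567.821564 = 17.070662
y = (-120.424·-3395.629551 − -2306.029041·-145.914) / -1567.821564 = -46.200010
|P − Q| = √((17.070662 − 5.519)² + (-46.200010 − -49.664)²) = 12.059856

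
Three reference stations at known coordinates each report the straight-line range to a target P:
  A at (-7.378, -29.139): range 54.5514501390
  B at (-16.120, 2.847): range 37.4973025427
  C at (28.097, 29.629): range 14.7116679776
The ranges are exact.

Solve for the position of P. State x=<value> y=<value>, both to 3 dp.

x=17.528 y=19.395

eq1: (x + 7.378)² + (y + 29.139)² = 54.5514501390²
eq2: (x + 16.120)² + (y − 2.847)² = 37.4973025427²
eq3: (x − 28.097)² + (y − 29.629)² = 14.7116679776²
eq3−eq2, eq3−eq1 (x²,y² cancel):
  -88.434·x − 53.564·y = -2588.973764
  -70.950·x − 117.536·y = -3523.230383
det = -88.434·-117.536 − -53.564·-70.950 = 6593.812824
x = (-2588.973764·-117.536 − -53.564·-3523.230383) / 6593.812824 = 17.528448
y = (-88.434·-3523.230383 − -2588.973764·-70.950) / 6593.812824 = 19.394798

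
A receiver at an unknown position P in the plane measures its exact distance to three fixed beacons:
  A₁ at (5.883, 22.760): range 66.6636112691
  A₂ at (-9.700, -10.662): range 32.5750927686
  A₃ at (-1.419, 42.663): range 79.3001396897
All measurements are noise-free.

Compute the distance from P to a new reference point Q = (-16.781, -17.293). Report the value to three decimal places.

23.116

eq1: (x − 5.883)² + (y − 22.760)² = 66.6636112691²
eq2: (x + 9.700)² + (y + 10.662)² = 32.5750927686²
eq3: (x + 1.419)² + (y − 42.663)² = 79.3001396897²
eq1−eq3, eq1−eq2 (x²,y² cancel):
  -14.604·x + 39.806·y = -574.957246
  -31.166·x − 66.844·y = 3038.041354
det = -14.604·-66.844 − 39.806·-31.166 = 2216.783572
x = (-574.957246·-66.844 − 39.806·3038.041354) / 2216.783572 = -37.216007
y = (-14.604·3038.041354 − -574.957246·-31.166) / 2216.783572 = -28.097769
|P − Q| = √((-37.216007 − -16.781)² + (-28.097769 − -17.293)²) = 23.115634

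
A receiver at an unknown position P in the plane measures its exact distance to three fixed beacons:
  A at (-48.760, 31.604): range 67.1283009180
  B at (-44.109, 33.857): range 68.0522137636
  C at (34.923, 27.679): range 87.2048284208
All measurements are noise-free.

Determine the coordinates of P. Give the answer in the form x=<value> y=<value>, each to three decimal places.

eq1: (x + 48.760)² + (y − 31.604)² = 67.1283009180²
eq2: (x + 44.109)² + (y − 33.857)² = 68.0522137636²
eq3: (x − 34.923)² + (y − 27.679)² = 87.2048284208²
eq2−eq1, eq2−eq3 (x²,y² cancel):
  -9.302·x − 4.506·y = 409.345100
  158.064·x − 12.356·y = -4079.735662
det = -9.302·-12.356 − -4.506·158.064 = 827.171896
x = (409.345100·-12.356 − -4.506·-4079.735662) / 827.171896 = -28.338919
y = (-9.302·-4079.735662 − 409.345100·158.064) / 827.171896 = -32.342761

x=-28.339 y=-32.343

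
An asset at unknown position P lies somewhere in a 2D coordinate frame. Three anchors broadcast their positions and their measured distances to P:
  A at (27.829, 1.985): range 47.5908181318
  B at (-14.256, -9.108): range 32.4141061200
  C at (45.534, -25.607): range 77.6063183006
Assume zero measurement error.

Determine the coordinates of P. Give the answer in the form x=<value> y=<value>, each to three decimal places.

eq1: (x − 27.829)² + (y − 1.985)² = 47.5908181318²
eq2: (x + 14.256)² + (y + 9.108)² = 32.4141061200²
eq3: (x − 45.534)² + (y + 25.607)² = 77.6063183006²
eq1−eq3, eq1−eq2 (x²,y² cancel):
  35.410·x − 55.184·y = -1807.184531
  -84.170·x − 22.186·y = 722.007429
det = 35.410·-22.186 − -55.184·-84.170 = -5430.443540
x = (-1807.184531·-22.186 − -55.184·722.007429) / -5430.443540 = -14.720244
y = (35.410·722.007429 − -1807.184531·-84.170) / -5430.443540 = 23.302781

x=-14.720 y=23.303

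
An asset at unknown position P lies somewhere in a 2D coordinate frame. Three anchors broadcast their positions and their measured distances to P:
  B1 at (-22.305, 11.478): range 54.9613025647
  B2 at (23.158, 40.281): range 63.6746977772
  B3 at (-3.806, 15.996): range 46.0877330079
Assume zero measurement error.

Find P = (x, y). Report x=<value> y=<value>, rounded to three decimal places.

x=20.232 y=-23.326

eq1: (x + 22.305)² + (y − 11.478)² = 54.9613025647²
eq2: (x − 23.158)² + (y − 40.281)² = 63.6746977772²
eq3: (x + 3.806)² + (y − 15.996)² = 46.0877330079²
eq1−eq2, eq1−eq3 (x²,y² cancel):
  90.926·x + 57.606·y = 495.872059
  36.998·x + 9.036·y = 537.765789
det = 90.926·9.036 − 57.606·36.998 = -1309.699452
x = (495.872059·9.036 − 57.606·537.765789) / -1309.699452 = 20.231998
y = (90.926·537.765789 − 495.872059·36.998) / -1309.699452 = -23.326434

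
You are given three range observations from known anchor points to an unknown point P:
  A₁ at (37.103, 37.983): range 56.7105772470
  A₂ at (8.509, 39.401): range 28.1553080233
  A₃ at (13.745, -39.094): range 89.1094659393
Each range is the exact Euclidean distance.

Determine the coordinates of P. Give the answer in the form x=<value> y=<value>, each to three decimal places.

eq1: (x − 37.103)² + (y − 37.983)² = 56.7105772470²
eq2: (x − 8.509)² + (y − 39.401)² = 28.1553080233²
eq3: (x − 13.745)² + (y + 39.094)² = 89.1094659393²
eq2−eq1, eq2−eq3 (x²,y² cancel):
  57.188·x − 2.836·y = -1228.869186
  10.472·x − 156.990·y = -7055.351571
det = 57.188·-156.990 − -2.836·10.472 = -8948.245528
x = (-1228.869186·-156.990 − -2.836·-7055.351571) / -8948.245528 = -19.323475
y = (57.188·-7055.351571 − -1228.869186·10.472) / -8948.245528 = 43.652437

x=-19.323 y=43.652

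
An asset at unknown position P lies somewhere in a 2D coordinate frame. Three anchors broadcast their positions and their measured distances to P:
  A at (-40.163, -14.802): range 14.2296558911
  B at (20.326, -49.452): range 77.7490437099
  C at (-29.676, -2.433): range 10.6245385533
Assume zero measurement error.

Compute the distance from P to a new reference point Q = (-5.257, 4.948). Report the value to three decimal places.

35.314

eq1: (x + 40.163)² + (y + 14.802)² = 14.2296558911²
eq2: (x − 20.326)² + (y + 49.452)² = 77.7490437099²
eq3: (x + 29.676)² + (y + 2.433)² = 10.6245385533²
eq1−eq2, eq1−eq3 (x²,y² cancel):
  120.978·x − 69.300·y = -4815.949884
  20.974·x + 24.738·y = -855.979021
det = 120.978·24.738 − -69.300·20.974 = 4446.251964
x = (-4815.949884·24.738 − -69.300·-855.979021) / 4446.251964 = -40.136348
y = (120.978·-855.979021 − -4815.949884·20.974) / 4446.251964 = -0.572369
|P − Q| = √((-40.136348 − -5.257)² + (-0.572369 − 4.948)²) = 35.313501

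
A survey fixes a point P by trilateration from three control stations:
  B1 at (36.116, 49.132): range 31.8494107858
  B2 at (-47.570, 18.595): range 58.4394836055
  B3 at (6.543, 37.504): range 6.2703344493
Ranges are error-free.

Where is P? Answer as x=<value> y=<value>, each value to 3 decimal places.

x=9.337 y=31.891

eq1: (x − 36.116)² + (y − 49.132)² = 31.8494107858²
eq2: (x + 47.570)² + (y − 18.595)² = 58.4394836055²
eq3: (x − 6.543)² + (y − 37.504)² = 6.2703344493²
eq1−eq2, eq1−eq3 (x²,y² cancel):
  -167.372·x − 61.074·y = -3510.428232
  -59.146·x − 23.256·y = -1293.890142
det = -167.372·-23.256 − -61.074·-59.146 = 280.120428
x = (-3510.428232·-23.256 − -61.074·-1293.890142) / 280.120428 = 9.336957
y = (-167.372·-1293.890142 − -3510.428232·-59.146) / 280.120428 = 31.890543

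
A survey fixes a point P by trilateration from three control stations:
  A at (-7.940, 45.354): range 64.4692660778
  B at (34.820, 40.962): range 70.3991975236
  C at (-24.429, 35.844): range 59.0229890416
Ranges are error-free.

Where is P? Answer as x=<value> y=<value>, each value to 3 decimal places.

eq1: (x + 7.940)² + (y − 45.354)² = 64.4692660778²
eq2: (x − 34.820)² + (y − 40.962)² = 70.3991975236²
eq3: (x + 24.429)² + (y − 35.844)² = 59.0229890416²
eq3−eq2, eq3−eq1 (x²,y² cancel):
  118.498·x + 10.236·y = -463.584310
  32.978·x + 19.020·y = -434.112494
det = 118.498·19.020 − 10.236·32.978 = 1916.269152
x = (-463.584310·19.020 − 10.236·-434.112494) / 1916.269152 = -2.282455
y = (118.498·-434.112494 − -463.584310·32.978) / 1916.269152 = -18.866545

x=-2.282 y=-18.867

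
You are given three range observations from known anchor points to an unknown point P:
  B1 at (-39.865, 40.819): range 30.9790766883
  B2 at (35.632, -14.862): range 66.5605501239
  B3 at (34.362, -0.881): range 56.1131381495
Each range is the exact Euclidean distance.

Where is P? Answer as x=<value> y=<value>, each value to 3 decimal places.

x=-9.667 y=33.906

eq1: (x + 39.865)² + (y − 40.819)² = 30.9790766883²
eq2: (x − 35.632)² + (y + 14.862)² = 66.5605501239²
eq3: (x − 34.362)² + (y + 0.881)² = 56.1131381495²
eq1−eq2, eq1−eq3 (x²,y² cancel):
  150.994·x − 111.362·y = -5235.494158
  148.454·x − 83.400·y = -4262.866862
det = 150.994·-83.400 − -111.362·148.454 = 3939.234748
x = (-5235.494158·-83.400 − -111.362·-4262.866862) / 3939.234748 = -9.667148
y = (150.994·-4262.866862 − -5235.494158·148.454) / 3939.234748 = 33.905756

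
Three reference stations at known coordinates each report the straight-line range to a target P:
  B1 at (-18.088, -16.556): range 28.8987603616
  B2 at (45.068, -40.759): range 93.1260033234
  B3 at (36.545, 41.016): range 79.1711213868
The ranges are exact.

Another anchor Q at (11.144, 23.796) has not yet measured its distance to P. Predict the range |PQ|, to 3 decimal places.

49.049

eq1: (x + 18.088)² + (y + 16.556)² = 28.8987603616²
eq2: (x − 45.068)² + (y + 40.759)² = 93.1260033234²
eq3: (x − 36.545)² + (y − 41.016)² = 79.1711213868²
eq3−eq2, eq3−eq1 (x²,y² cancel):
  17.046·x − 163.550·y = -1729.814609
  -109.266·x − 115.144·y = 3016.355710
det = 17.046·-115.144 − -163.550·-109.266 = -19833.198924
x = (-1729.814609·-115.144 − -163.550·3016.355710) / -19833.198924 = -34.916342
y = (17.046·3016.355710 − -1729.814609·-109.266) / -19833.198924 = 6.937515
|P − Q| = √((-34.916342 − 11.144)² + (6.937515 − 23.796)²) = 49.048584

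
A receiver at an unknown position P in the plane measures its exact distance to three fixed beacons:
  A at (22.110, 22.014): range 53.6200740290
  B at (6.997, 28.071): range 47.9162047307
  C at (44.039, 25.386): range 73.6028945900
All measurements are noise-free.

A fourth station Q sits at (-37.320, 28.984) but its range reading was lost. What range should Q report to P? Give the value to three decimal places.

eq1: (x − 22.110)² + (y − 22.014)² = 53.6200740290²
eq2: (x − 6.997)² + (y − 28.071)² = 47.9162047307²
eq3: (x − 44.039)² + (y − 25.386)² = 73.6028945900²
eq3−eq1, eq3−eq2 (x²,y² cancel):
  -43.858·x − 6.744·y = 931.859532
  -74.084·x + 5.370·y = 1374.479949
det = -43.858·5.370 − -6.744·-74.084 = -735.139956
x = (931.859532·5.370 − -6.744·1374.479949) / -735.139956 = -19.416137
y = (-43.858·1374.479949 − 931.859532·-74.084) / -735.139956 = -11.907855
|P − Q| = √((-19.416137 − -37.320)² + (-11.907855 − 28.984)²) = 44.639580

44.640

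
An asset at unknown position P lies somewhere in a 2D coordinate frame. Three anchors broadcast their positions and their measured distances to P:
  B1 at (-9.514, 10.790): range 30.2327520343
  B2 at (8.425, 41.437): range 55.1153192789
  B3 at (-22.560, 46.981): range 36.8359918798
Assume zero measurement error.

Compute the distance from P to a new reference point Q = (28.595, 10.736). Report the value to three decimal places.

68.231

eq1: (x + 9.514)² + (y − 10.790)² = 30.2327520343²
eq2: (x − 8.425)² + (y − 41.437)² = 55.1153192789²
eq3: (x + 22.560)² + (y − 46.981)² = 36.8359918798²
eq1−eq3, eq1−eq2 (x²,y² cancel):
  -26.092·x + 72.382·y = 2066.356663
  35.878·x + 61.294·y = -542.613826
det = -26.092·61.294 − 72.382·35.878 = -4196.204444
x = (2066.356663·61.294 − 72.382·-542.613826) / -4196.204444 = -39.543054
y = (-26.092·-542.613826 − 2066.356663·35.878) / -4196.204444 = 14.293599
|P − Q| = √((-39.543054 − 28.595)² + (14.293599 − 10.736)²) = 68.230865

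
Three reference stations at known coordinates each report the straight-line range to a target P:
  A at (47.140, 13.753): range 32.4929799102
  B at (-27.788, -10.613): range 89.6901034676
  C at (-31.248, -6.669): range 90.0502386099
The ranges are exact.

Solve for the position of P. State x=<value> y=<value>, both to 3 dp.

eq1: (x − 47.140)² + (y − 13.753)² = 32.4929799102²
eq2: (x + 27.788)² + (y + 10.613)² = 89.6901034676²
eq3: (x + 31.248)² + (y + 6.669)² = 90.0502386099²
eq3−eq1, eq3−eq2 (x²,y² cancel):
  156.776·x + 40.844·y = 8443.663274
  6.920·x − 7.888·y = -71.373538
det = 156.776·-7.888 − 40.844·6.920 = -1519.289568
x = (8443.663274·-7.888 − 40.844·-71.373538) / -1519.289568 = 41.919879
y = (156.776·-71.373538 − 8443.663274·6.920) / -1519.289568 = 45.823923

x=41.920 y=45.824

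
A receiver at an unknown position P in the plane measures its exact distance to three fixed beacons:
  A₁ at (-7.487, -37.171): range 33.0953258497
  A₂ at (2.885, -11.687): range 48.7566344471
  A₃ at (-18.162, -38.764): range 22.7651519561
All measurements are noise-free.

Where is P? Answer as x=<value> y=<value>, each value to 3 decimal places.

x=-40.436 y=-34.059

eq1: (x + 7.487)² + (y + 37.171)² = 33.0953258497²
eq2: (x − 2.885)² + (y + 11.687)² = 48.7566344471²
eq3: (x + 18.162)² + (y + 38.764)² = 22.7651519561²
eq2−eq3, eq2−eq1 (x²,y² cancel):
  -42.094·x − 54.154·y = 3546.554005
  -20.744·x − 50.968·y = 2574.738026
det = -42.094·-50.968 − -54.154·-20.744 = 1022.076416
x = (3546.554005·-50.968 − -54.154·2574.738026) / 1022.076416 = -40.435726
y = (-42.094·2574.738026 − 3546.554005·-20.744) / 1022.076416 = -34.059397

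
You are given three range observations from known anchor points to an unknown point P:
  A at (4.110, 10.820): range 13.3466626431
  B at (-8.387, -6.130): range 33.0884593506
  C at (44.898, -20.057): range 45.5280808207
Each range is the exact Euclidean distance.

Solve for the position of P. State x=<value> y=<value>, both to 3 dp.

x=16.576 y=15.589

eq1: (x − 4.110)² + (y − 10.820)² = 13.3466626431²
eq2: (x + 8.387)² + (y + 6.130)² = 33.0884593506²
eq3: (x − 44.898)² + (y + 20.057)² = 45.5280808207²
eq1−eq2, eq1−eq3 (x²,y² cancel):
  -24.994·x − 33.900·y = -942.758569
  81.576·x − 61.754·y = 389.476413
det = -24.994·-61.754 − -33.900·81.576 = 4308.905876
x = (-942.758569·-61.754 − -33.900·389.476413) / 4308.905876 = 16.575522
y = (-24.994·389.476413 − -942.758569·81.576) / 4308.905876 = 15.589085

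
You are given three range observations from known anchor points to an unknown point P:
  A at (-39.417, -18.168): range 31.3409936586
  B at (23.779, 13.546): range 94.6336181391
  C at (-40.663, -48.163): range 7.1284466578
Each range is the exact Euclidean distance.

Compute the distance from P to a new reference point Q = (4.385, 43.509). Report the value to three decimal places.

105.659

eq1: (x + 39.417)² + (y + 18.168)² = 31.3409936586²
eq2: (x − 23.779)² + (y − 13.546)² = 94.6336181391²
eq3: (x + 40.663)² + (y + 48.163)² = 7.1284466578²
eq2−eq3, eq2−eq1 (x²,y² cancel):
  -128.884·x − 123.418·y = 12128.926111
  -126.392·x − 63.428·y = 9108.104955
det = -128.884·-63.428 − -123.418·-126.392 = -7424.193504
x = (12128.926111·-63.428 − -123.418·9108.104955) / -7424.193504 = -47.788433
y = (-128.884·9108.104955 − 12128.926111·-126.392) / -7424.193504 = -48.370268
|P − Q| = √((-47.788433 − 4.385)² + (-48.370268 − 43.509)²) = 105.659202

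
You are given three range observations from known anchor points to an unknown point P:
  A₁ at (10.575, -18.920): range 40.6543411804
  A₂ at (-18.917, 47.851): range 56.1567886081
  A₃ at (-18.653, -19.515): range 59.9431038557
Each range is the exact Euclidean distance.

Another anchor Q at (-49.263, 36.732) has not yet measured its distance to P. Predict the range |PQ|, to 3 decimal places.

eq1: (x − 10.575)² + (y + 18.920)² = 40.6543411804²
eq2: (x + 18.917)² + (y − 47.851)² = 56.1567886081²
eq3: (x + 18.653)² + (y + 19.515)² = 59.9431038557²
eq3−eq2, eq3−eq1 (x²,y² cancel):
  -0.528·x + 134.732·y = 2358.392249
  58.456·x + 1.190·y = 1681.427634
det = -0.528·1.190 − 134.732·58.456 = -7876.522112
x = (2358.392249·1.190 − 134.732·1681.427634) / -7876.522112 = 28.405382
y = (-0.528·1681.427634 − 2358.392249·58.456) / -7876.522112 = 17.615639
|P − Q| = √((28.405382 − -49.263)² + (17.615639 − 36.732)²) = 79.986329

79.986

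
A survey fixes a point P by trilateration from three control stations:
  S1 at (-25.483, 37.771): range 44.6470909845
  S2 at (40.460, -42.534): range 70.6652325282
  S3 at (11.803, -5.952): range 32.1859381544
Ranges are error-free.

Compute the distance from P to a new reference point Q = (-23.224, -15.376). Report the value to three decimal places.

eq1: (x + 25.483)² + (y − 37.771)² = 44.6470909845²
eq2: (x − 40.460)² + (y + 42.534)² = 70.6652325282²
eq3: (x − 11.803)² + (y + 5.952)² = 32.1859381544²
eq2−eq3, eq2−eq1 (x²,y² cancel):
  -57.314·x + 73.164·y = 686.224830
  -131.886·x + 160.610·y = 1630.091329
det = -57.314·160.610 − 73.164·-131.886 = 444.105764
x = (686.224830·160.610 − 73.164·1630.091329) / 444.105764 = -20.376750
y = (-57.314·1630.091329 − 686.224830·-131.886) / 444.105764 = -6.583131
|P − Q| = √((-20.376750 − -23.224)² + (-6.583131 − -15.376)²) = 9.242369

9.242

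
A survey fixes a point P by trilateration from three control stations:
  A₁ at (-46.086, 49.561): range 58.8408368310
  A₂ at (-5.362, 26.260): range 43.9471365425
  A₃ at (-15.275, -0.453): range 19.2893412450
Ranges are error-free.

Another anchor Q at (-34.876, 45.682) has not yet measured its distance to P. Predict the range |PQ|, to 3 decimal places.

53.540

eq1: (x + 46.086)² + (y − 49.561)² = 58.8408368310²
eq2: (x + 5.362)² + (y − 26.260)² = 43.9471365425²
eq3: (x + 15.275)² + (y + 0.453)² = 19.2893412450²
eq2−eq1, eq2−eq3 (x²,y² cancel):
  -81.448·x + 46.602·y = 2330.980204
  -19.826·x − 53.426·y = 1074.464315
det = -81.448·-53.426 − 46.602·-19.826 = 5275.372100
x = (2330.980204·-53.426 − 46.602·1074.464315) / 5275.372100 = -33.098544
y = (-81.448·1074.464315 − 2330.980204·-19.826) / 5275.372100 = -7.828634
|P − Q| = √((-33.098544 − -34.876)² + (-7.828634 − 45.682)²) = 53.540146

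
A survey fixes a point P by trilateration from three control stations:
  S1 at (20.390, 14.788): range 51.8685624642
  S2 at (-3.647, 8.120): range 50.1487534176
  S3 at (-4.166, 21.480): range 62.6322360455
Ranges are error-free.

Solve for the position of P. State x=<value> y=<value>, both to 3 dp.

x=18.173 y=-37.033

eq1: (x − 20.390)² + (y − 14.788)² = 51.8685624642²
eq2: (x + 3.647)² + (y − 8.120)² = 50.1487534176²
eq3: (x + 4.166)² + (y − 21.480)² = 62.6322360455²
eq1−eq3, eq1−eq2 (x²,y² cancel):
  -49.112·x + 13.384·y = -1388.140308
  -48.074·x − 13.336·y = -379.751732
det = -49.112·-13.336 − 13.384·-48.074 = 1298.380048
x = (-1388.140308·-13.336 − 13.384·-379.751732) / 1298.380048 = 18.172519
y = (-49.112·-379.751732 − -1388.140308·-48.074) / 1298.380048 = -37.033140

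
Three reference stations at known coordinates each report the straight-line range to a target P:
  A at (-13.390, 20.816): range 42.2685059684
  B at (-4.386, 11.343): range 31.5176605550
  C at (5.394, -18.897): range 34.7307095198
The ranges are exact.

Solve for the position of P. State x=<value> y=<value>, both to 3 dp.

x=26.985 y=8.307

eq1: (x + 13.390)² + (y − 20.816)² = 42.2685059684²
eq2: (x + 4.386)² + (y − 11.343)² = 31.5176605550²
eq3: (x − 5.394)² + (y + 18.897)² = 34.7307095198²
eq2−eq3, eq2−eq1 (x²,y² cancel):
  19.560·x − 60.480·y = 25.431943
  -18.008·x + 18.946·y = -328.566359
det = 19.560·18.946 − -60.480·-18.008 = -718.540080
x = (25.431943·18.946 − -60.480·-328.566359) / -718.540080 = 26.985078
y = (19.560·-328.566359 − 25.431943·-18.008) / -718.540080 = 8.306815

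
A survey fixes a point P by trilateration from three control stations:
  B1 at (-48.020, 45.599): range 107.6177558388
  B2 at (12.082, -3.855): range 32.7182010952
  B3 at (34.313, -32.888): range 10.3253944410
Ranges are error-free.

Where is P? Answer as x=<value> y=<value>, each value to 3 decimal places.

eq1: (x + 48.020)² + (y − 45.599)² = 107.6177558388²
eq2: (x − 12.082)² + (y + 3.855)² = 32.7182010952²
eq3: (x − 34.313)² + (y + 32.888)² = 10.3253944410²
eq2−eq1, eq2−eq3 (x²,y² cancel):
  -120.204·x + 98.908·y = -6286.747237
  44.462·x − 58.066·y = 3062.033677
det = -120.204·-58.066 − 98.908·44.462 = 2582.117968
x = (-6286.747237·-58.066 − 98.908·3062.033677) / 2582.117968 = 24.083577
y = (-120.204·3062.033677 − -6286.747237·44.462) / 2582.117968 = -34.292523

x=24.084 y=-34.293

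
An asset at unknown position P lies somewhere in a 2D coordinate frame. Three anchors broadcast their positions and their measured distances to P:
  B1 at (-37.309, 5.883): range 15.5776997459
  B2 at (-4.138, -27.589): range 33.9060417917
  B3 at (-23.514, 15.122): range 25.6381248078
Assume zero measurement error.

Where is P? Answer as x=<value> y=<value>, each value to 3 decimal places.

x=-32.437 y=-8.913

eq1: (x + 37.309)² + (y − 5.883)² = 15.5776997459²
eq2: (x + 4.138)² + (y + 27.589)² = 33.9060417917²
eq3: (x + 23.514)² + (y − 15.122)² = 25.6381248078²
eq3−eq2, eq3−eq1 (x²,y² cancel):
  38.752·x − 85.422·y = -495.613341
  -27.590·x − 18.478·y = 1059.636804
det = 38.752·-18.478 − -85.422·-27.590 = -3072.852436
x = (-495.613341·-18.478 − -85.422·1059.636804) / -3072.852436 = -32.437040
y = (38.752·1059.636804 − -495.613341·-27.590) / -3072.852436 = -8.913241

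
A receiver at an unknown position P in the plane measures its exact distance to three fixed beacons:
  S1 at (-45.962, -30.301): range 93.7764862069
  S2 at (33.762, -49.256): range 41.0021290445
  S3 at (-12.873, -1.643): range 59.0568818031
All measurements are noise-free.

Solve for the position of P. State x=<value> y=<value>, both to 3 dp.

eq1: (x + 45.962)² + (y + 30.301)² = 93.7764862069²
eq2: (x − 33.762)² + (y + 49.256)² = 41.0021290445²
eq3: (x + 12.873)² + (y + 1.643)² = 59.0568818031²
eq1−eq3, eq1−eq2 (x²,y² cancel):
  66.178·x + 57.316·y = 2444.071610
  159.448·x − 37.910·y = 7648.224914
det = 66.178·-37.910 − 57.316·159.448 = -11647.729548
x = (2444.071610·-37.910 − 57.316·7648.224914) / -11647.729548 = 45.590036
y = (66.178·7648.224914 − 2444.071610·159.448) / -11647.729548 = -9.996961

x=45.590 y=-9.997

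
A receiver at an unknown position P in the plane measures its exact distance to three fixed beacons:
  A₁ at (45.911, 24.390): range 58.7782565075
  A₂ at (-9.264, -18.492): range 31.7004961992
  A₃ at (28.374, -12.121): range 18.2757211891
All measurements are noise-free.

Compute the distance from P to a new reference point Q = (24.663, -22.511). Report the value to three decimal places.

7.350

eq1: (x − 45.911)² + (y − 24.390)² = 58.7782565075²
eq2: (x + 9.264)² + (y + 18.492)² = 31.7004961992²
eq3: (x − 28.374)² + (y + 12.121)² = 18.2757211891²
eq2−eq3, eq2−eq1 (x²,y² cancel):
  75.276·x + 12.742·y = 1195.146231
  110.350·x + 85.764·y = -175.045718
det = 75.276·85.764 − 12.742·110.350 = 5049.891164
x = (1195.146231·85.764 − 12.742·-175.045718) / 5049.891164 = 20.739250
y = (75.276·-175.045718 − 1195.146231·110.350) / 5049.891164 = -28.725595
|P − Q| = √((20.739250 − 24.663)² + (-28.725595 − -22.511)²) = 7.349626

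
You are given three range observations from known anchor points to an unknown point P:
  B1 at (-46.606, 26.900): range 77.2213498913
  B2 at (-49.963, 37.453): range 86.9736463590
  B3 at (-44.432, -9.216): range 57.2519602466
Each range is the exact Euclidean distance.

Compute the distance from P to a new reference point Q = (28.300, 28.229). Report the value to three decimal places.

56.048

eq1: (x + 46.606)² + (y − 26.900)² = 77.2213498913²
eq2: (x + 49.963)² + (y − 37.453)² = 86.9736463590²
eq3: (x + 44.432)² + (y + 9.216)² = 57.2519602466²
eq1−eq3, eq1−eq2 (x²,y² cancel):
  4.348·x − 72.232·y = 1848.757971
  -6.714·x + 21.106·y = -597.978940
det = 4.348·21.106 − -72.232·-6.714 = -393.196760
x = (1848.757971·21.106 − -72.232·-597.978940) / -393.196760 = 10.613844
y = (4.348·-597.978940 − 1848.757971·-6.714) / -393.196760 = -24.955823
|P − Q| = √((10.613844 − 28.300)² + (-24.955823 − 28.229)²) = 56.048421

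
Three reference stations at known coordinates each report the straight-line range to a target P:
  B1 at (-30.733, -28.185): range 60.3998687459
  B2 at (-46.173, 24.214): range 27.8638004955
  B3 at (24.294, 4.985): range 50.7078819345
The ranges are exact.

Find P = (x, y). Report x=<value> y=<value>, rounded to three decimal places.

x=-19.173 y=31.098

eq1: (x + 30.733)² + (y + 28.185)² = 60.3998687459²
eq2: (x + 46.173)² + (y − 24.214)² = 27.8638004955²
eq3: (x − 24.294)² + (y − 4.985)² = 50.7078819345²
eq3−eq1, eq3−eq2 (x²,y² cancel):
  -110.054·x − 66.340·y = 47.007999
  -140.934·x + 38.458·y = 3898.112976
det = -110.054·38.458 − -66.340·-140.934 = -13582.018292
x = (47.007999·38.458 − -66.340·3898.112976) / -13582.018292 = -19.173045
y = (-110.054·3898.112976 − 47.007999·-140.934) / -13582.018292 = 31.098316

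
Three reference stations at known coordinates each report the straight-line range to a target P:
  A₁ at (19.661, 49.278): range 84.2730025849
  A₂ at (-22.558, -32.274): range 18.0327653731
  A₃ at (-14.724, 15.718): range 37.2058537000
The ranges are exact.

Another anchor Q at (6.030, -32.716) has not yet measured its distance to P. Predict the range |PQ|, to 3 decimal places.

41.375

eq1: (x − 19.661)² + (y − 49.278)² = 84.2730025849²
eq2: (x + 22.558)² + (y + 32.274)² = 18.0327653731²
eq3: (x + 14.724)² + (y − 15.718)² = 37.2058537000²
eq3−eq2, eq3−eq1 (x²,y² cancel):
  -15.668·x − 95.984·y = 2145.717663
  68.770·x + 67.120·y = -3366.638910
det = -15.668·67.120 − -95.984·68.770 = 5549.183520
x = (2145.717663·67.120 − -95.984·-3366.638910) / 5549.183520 = -32.279145
y = (-15.668·-3366.638910 − 2145.717663·68.770) / 5549.183520 = -17.085848
|P − Q| = √((-32.279145 − 6.030)² + (-17.085848 − -32.716)²) = 41.375020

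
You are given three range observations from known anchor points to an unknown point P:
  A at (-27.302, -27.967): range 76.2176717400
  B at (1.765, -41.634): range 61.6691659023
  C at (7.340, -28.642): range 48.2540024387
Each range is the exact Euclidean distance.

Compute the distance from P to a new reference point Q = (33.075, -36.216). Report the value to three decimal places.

eq1: (x + 27.302)² + (y + 27.967)² = 76.2176717400²
eq2: (x − 1.765)² + (y + 41.634)² = 61.6691659023²
eq3: (x − 7.340)² + (y + 28.642)² = 48.2540024387²
eq3−eq1, eq3−eq2 (x²,y² cancel):
  -69.284·x + 1.350·y = -2827.372205
  -11.150·x − 25.984·y = -612.371855
det = -69.284·-25.984 − 1.350·-11.150 = 1815.327956
x = (-2827.372205·-25.984 − 1.350·-612.371855) / 1815.327956 = 40.925465
y = (-69.284·-612.371855 − -2827.372205·-11.150) / 1815.327956 = 6.005731
|P − Q| = √((40.925465 − 33.075)² + (6.005731 − -36.216)²) = 42.945365

42.945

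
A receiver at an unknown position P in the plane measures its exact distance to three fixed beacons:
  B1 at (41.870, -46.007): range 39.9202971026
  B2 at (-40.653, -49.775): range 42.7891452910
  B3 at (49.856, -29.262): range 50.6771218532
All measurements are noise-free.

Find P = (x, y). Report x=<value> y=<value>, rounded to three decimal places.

x=1.950 y=-45.791

eq1: (x − 41.870)² + (y + 46.007)² = 39.9202971026²
eq2: (x + 40.653)² + (y + 49.775)² = 42.7891452910²
eq3: (x − 49.856)² + (y + 29.262)² = 50.6771218532²
eq1−eq2, eq1−eq3 (x²,y² cancel):
  -165.046·x − 7.536·y = 23.195251
  15.972·x + 33.490·y = -1502.396128
det = -165.046·33.490 − -7.536·15.972 = -5407.025548
x = (23.195251·33.490 − -7.536·-1502.396128) / -5407.025548 = 1.950286
y = (-165.046·-1502.396128 − 23.195251·15.972) / -5407.025548 = -45.791165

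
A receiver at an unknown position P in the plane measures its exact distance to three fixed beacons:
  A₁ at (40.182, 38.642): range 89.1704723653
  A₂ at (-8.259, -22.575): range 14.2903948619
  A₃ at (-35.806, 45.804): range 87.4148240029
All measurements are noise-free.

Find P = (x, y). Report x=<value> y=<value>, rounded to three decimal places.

eq1: (x − 40.182)² + (y − 38.642)² = 89.1704723653²
eq2: (x + 8.259)² + (y + 22.575)² = 14.2903948619²
eq3: (x + 35.806)² + (y − 45.804)² = 87.4148240029²
eq2−eq3, eq2−eq1 (x²,y² cancel):
  -55.094·x + 136.758·y = -4634.901724
  96.882·x + 122.434·y = -5217.202175
det = -55.094·122.434 − 136.758·96.882 = -19994.767352
x = (-4634.901724·122.434 − 136.758·-5217.202175) / -19994.767352 = -7.303140
y = (-55.094·-5217.202175 − -4634.901724·96.882) / -19994.767352 = -36.833391

x=-7.303 y=-36.833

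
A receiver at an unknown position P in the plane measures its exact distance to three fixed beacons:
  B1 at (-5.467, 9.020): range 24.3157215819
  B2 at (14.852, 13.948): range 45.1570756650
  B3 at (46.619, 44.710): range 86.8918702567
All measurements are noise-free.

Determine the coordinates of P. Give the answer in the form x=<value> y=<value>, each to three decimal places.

x=-28.334 y=0.753

eq1: (x + 5.467)² + (y − 9.020)² = 24.3157215819²
eq2: (x − 14.852)² + (y − 13.948)² = 45.1570756650²
eq3: (x − 46.619)² + (y − 44.710)² = 86.8918702567²
eq1−eq3, eq1−eq2 (x²,y² cancel):
  104.172·x + 71.380·y = -2897.876029
  40.638·x + 9.856·y = -1144.027048
det = 104.172·9.856 − 71.380·40.638 = -1874.021208
x = (-2897.876029·9.856 − 71.380·-1144.027048) / -1874.021208 = -28.334356
y = (104.172·-1144.027048 − -2897.876029·40.638) / -1874.021208 = 0.753300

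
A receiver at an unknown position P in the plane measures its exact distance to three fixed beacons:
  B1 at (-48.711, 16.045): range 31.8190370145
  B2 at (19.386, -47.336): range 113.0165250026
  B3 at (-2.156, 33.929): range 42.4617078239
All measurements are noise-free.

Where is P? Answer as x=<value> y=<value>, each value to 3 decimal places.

eq1: (x + 48.711)² + (y − 16.045)² = 31.8190370145²
eq2: (x − 19.386)² + (y + 47.336)² = 113.0165250026²
eq3: (x + 2.156)² + (y − 33.929)² = 42.4617078239²
eq2−eq3, eq2−eq1 (x²,y² cancel):
  -43.084·x + 162.530·y = 9509.049777
  -136.194·x + 126.762·y = 11773.973461
det = -43.084·126.762 − 162.530·-136.194 = 16674.196812
x = (9509.049777·126.762 − 162.530·11773.973461) / 16674.196812 = -42.475074
y = (-43.084·11773.973461 − 9509.049777·-136.194) / 16674.196812 = 47.246993

x=-42.475 y=47.247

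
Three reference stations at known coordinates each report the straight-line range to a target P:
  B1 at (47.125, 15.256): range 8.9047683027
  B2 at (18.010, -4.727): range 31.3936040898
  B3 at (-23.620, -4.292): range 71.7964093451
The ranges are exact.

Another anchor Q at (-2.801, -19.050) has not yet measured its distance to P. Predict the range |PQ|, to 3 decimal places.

eq1: (x − 47.125)² + (y − 15.256)² = 8.9047683027²
eq2: (x − 18.010)² + (y + 4.727)² = 31.3936040898²
eq3: (x + 23.620)² + (y + 4.292)² = 71.7964093451²
eq2−eq1, eq2−eq3 (x²,y² cancel):
  58.230·x + 39.966·y = 3013.070011
  -83.260·x + 0.870·y = -3939.544982
det = 58.230·0.870 − 39.966·-83.260 = 3378.229260
x = (3013.070011·0.870 − 39.966·-3939.544982) / 3378.229260 = 47.382582
y = (58.230·-3939.544982 − 3013.070011·-83.260) / 3378.229260 = 6.354958
|P − Q| = √((47.382582 − -2.801)² + (6.354958 − -19.050)²) = 56.247701

56.248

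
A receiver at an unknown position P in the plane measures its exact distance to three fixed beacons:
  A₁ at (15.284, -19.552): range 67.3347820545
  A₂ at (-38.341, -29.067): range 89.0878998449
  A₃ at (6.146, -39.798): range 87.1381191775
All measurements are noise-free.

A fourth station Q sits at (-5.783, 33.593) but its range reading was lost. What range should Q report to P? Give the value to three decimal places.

eq1: (x − 15.284)² + (y + 19.552)² = 67.3347820545²
eq2: (x + 38.341)² + (y + 29.067)² = 89.0878998449²
eq3: (x − 6.146)² + (y + 39.798)² = 87.1381191775²
eq2−eq3, eq2−eq1 (x²,y² cancel):
  88.974·x − 21.462·y = -349.666565
  107.250·x + 19.030·y = 1703.639614
det = 88.974·19.030 − -21.462·107.250 = 3994.974720
x = (-349.666565·19.030 − -21.462·1703.639614) / 3994.974720 = 7.486745
y = (88.974·1703.639614 − -349.666565·107.250) / 3994.974720 = 47.329804
|P − Q| = √((7.486745 − -5.783)² + (47.329804 − 33.593)²) = 19.099370

19.099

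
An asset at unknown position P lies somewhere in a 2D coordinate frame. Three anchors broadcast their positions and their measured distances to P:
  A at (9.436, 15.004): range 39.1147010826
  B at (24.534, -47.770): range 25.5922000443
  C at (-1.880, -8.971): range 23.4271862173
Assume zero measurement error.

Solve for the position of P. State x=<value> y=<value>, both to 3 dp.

x=16.527 y=-23.463

eq1: (x − 9.436)² + (y − 15.004)² = 39.1147010826²
eq2: (x − 24.534)² + (y + 47.770)² = 25.5922000443²
eq3: (x + 1.880)² + (y + 8.971)² = 23.4271862173²
eq3−eq1, eq3−eq2 (x²,y² cancel):
  22.632·x + 47.950·y = -750.981916
  52.828·x − 77.598·y = 2693.749166
det = 22.632·-77.598 − 47.950·52.828 = -4289.300536
x = (-750.981916·-77.598 − 47.950·2693.749166) / -4289.300536 = 16.527305
y = (22.632·2693.749166 − -750.981916·52.828) / -4289.300536 = -23.462521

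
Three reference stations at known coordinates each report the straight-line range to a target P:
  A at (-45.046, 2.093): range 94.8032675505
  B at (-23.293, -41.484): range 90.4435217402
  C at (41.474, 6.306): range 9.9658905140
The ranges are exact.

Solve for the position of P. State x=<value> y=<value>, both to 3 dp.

eq1: (x + 45.046)² + (y − 2.093)² = 94.8032675505²
eq2: (x + 23.293)² + (y + 41.484)² = 90.4435217402²
eq3: (x − 41.474)² + (y − 6.306)² = 9.9658905140²
eq1−eq3, eq1−eq2 (x²,y² cancel):
  173.040·x + 8.426·y = 8614.676112
  43.506·x − 87.154·y = 1037.592253
det = 173.040·-87.154 − 8.426·43.506 = -15447.709716
x = (8614.676112·-87.154 − 8.426·1037.592253) / -15447.709716 = 49.168857
y = (173.040·1037.592253 − 8614.676112·43.506) / -15447.709716 = 12.639099

x=49.169 y=12.639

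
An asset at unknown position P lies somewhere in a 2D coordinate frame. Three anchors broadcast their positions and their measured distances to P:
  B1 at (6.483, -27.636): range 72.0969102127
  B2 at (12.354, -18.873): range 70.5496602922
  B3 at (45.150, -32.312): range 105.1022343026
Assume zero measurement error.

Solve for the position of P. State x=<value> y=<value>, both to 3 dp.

eq1: (x − 6.483)² + (y + 27.636)² = 72.0969102127²
eq2: (x − 12.354)² + (y + 18.873)² = 70.5496602922²
eq3: (x − 45.150)² + (y + 32.312)² = 105.1022343026²
eq3−eq1, eq3−eq2 (x²,y² cancel):
  -77.334·x + 9.352·y = 3571.705134
  -65.592·x + 26.878·y = 3495.448689
det = -77.334·26.878 − 9.352·-65.592 = -1465.166868
x = (3571.705134·26.878 − 9.352·3495.448689) / -1465.166868 = -43.210678
y = (-77.334·3495.448689 − 3571.705134·-65.592) / -1465.166868 = 24.599072

x=-43.211 y=24.599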